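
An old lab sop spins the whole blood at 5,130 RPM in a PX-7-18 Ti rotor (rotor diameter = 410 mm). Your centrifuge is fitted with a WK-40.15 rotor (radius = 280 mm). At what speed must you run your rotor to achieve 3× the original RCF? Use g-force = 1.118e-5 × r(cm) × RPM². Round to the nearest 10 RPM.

≈ 7600 RPM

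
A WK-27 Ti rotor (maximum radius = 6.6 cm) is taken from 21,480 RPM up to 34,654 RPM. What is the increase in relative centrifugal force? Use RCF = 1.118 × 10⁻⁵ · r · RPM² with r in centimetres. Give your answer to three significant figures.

RCF₁ = 1.118 × 10⁻⁵ × 6.6 × (21480)² = 1.118 × 10⁻⁵ × 6.6 × 461,390,400 ≈ 34,045.1 × g
RCF₂ = 1.118 × 10⁻⁵ × 6.6 × (34654)² = 1.118 × 10⁻⁵ × 6.6 × 1,200,899,716 ≈ 88,612 × g
Increase = 88,612 − 34,045.1 = 54,566.9

≈ 54600 x g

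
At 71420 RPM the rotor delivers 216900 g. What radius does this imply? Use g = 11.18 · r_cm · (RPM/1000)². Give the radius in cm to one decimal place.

216900 = 11.18 × r × (71.42)²
r = 216900 / (11.18 × 5100.8164) = 216900 / 57027.13 ≈ 3.803 cm

≈ 3.8 cm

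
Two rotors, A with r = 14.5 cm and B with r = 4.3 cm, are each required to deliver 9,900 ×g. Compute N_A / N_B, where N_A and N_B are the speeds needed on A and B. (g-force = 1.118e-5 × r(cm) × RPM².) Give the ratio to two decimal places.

At fixed RCF, N ∝ 1/√r, so N_A/N_B = √(r_B/r_A) = √(4.3/14.5) = √0.296552 = 0.5446.

0.54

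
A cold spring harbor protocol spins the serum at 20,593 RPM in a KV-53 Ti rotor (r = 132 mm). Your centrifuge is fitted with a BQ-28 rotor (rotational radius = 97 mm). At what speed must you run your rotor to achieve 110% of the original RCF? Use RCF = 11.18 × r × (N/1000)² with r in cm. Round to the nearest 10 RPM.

Original rotor: r = 132 mm = 13.2 cm
RCF_original = 11.18 × 13.2 × (20.593)² = 11.18 × 13.2 × 424.071649 ≈ 62,582.8 × g
Target RCF = 1.1 × 62,582.8 ≈ 68,841.1 × g
Your rotor: r = 97 mm = 9.7 cm
68,841.1 = 11.18 × 9.7 × (N/1000)²
(N/1000)² = 68,841.1 / 108.446 = 634.7961
N = 1000 × √634.7961 ≈ 25,195.2

25200 RPM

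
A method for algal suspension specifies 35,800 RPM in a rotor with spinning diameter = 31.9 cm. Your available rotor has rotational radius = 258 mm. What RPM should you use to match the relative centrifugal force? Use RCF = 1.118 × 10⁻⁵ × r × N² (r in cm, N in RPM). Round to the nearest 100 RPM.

Original rotor: r = 31.9 / 2 = 15.95 cm
RCF = 1.118 × 10⁻⁵ × r × N²
RCF_original = 1.118 × 10⁻⁵ × 15.95 × (35800)² = 1.118 × 10⁻⁵ × 15.95 × 1,281,640,000 ≈ 228,543.3 × g
Your rotor: r = 258 mm = 25.8 cm
228,543.3 = 1.118 × 10⁻⁵ × 25.8 × N²
N² = 228,543.3 / (28.8444 × 10⁻⁵) = 792,331,614
N ≈ √792,331,614 ≈ 28,148.4

≈ 28100 RPM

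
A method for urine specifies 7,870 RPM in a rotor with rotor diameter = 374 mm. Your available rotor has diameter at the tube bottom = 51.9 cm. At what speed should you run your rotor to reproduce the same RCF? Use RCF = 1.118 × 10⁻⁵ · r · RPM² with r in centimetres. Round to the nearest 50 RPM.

≈ 6700 RPM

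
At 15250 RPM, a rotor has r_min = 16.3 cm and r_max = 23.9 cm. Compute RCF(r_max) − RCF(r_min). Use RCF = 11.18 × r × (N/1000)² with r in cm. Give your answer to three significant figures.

≈ 19800 g

ΔRCF = 11.18 × (r_max − r_min) × (N/1000)² = 11.18 × 7.6 × 232.5625 ≈ 19,760.4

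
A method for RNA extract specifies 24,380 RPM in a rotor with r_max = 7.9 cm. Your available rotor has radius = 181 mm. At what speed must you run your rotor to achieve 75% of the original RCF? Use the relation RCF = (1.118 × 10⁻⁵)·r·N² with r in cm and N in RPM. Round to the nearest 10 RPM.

13950 RPM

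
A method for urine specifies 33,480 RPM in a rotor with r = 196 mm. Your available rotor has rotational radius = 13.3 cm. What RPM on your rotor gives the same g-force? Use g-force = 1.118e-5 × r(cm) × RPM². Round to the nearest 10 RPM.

Original rotor: r = 196 mm = 19.6 cm
RCF_original = 1.118 × 10⁻⁵ × 19.6 × (33480)² = 1.118 × 10⁻⁵ × 19.6 × 1,120,910,400 ≈ 245,622.9 × g
245,622.9 = 1.118 × 10⁻⁵ × 13.3 × N²
N² = 245,622.9 / (14.8694 × 10⁻⁵) = 1,651,868,266
N ≈ √1,651,868,266 ≈ 40,643.2

≈ 40640 RPM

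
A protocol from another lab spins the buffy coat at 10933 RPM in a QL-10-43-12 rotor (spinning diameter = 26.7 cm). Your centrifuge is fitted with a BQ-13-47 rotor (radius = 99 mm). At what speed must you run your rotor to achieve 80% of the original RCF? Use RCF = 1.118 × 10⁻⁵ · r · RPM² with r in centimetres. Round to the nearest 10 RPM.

≈ 11360 RPM

Original rotor: r = 26.7 / 2 = 13.35 cm
RCF_original = 1.118 × 10⁻⁵ × 13.35 × (10933)² = 1.118 × 10⁻⁵ × 13.35 × 119,530,489 ≈ 17,840.3 × g
Target RCF = 0.8 × 17,840.3 ≈ 14,272.2 × g
Your rotor: r = 99 mm = 9.9 cm
14,272.2 = 1.118 × 10⁻⁵ × 9.9 × N²
N² = 14,272.2 / (11.0682 × 10⁻⁵) = 128,947,796
N ≈ √128,947,796 ≈ 11,355.5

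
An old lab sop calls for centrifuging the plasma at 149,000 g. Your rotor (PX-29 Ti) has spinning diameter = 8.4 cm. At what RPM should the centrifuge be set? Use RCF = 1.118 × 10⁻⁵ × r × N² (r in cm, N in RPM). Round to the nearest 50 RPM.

r = 8.4 / 2 = 4.2 cm
149,000 = 1.118 × 10⁻⁵ × 4.2 × N²
N² = 149,000 / (4.6956 × 10⁻⁵) = 3,173,183,406
N ≈ √3,173,183,406 ≈ 56,331.0

56350 RPM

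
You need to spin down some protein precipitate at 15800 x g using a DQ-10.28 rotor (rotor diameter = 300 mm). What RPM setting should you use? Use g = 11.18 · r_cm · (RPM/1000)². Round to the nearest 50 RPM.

N ≈ 9700 RPM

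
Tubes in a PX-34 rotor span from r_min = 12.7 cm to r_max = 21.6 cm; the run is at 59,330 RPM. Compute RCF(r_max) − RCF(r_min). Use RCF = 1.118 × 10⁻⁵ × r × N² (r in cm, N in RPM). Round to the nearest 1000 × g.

350000 ×g

RCF_max = 1.118 × 10⁻⁵ × 21.6 × (59330)² = 1.118 × 10⁻⁵ × 21.6 × 3,520,048,900 ≈ 850,049.6 × g
RCF_min = 1.118 × 10⁻⁵ × 12.7 × (59330)² = 1.118 × 10⁻⁵ × 12.7 × 3,520,048,900 ≈ 499,797.7 × g
ΔRCF = 850,049.6 − 499,797.7 = 350,251.9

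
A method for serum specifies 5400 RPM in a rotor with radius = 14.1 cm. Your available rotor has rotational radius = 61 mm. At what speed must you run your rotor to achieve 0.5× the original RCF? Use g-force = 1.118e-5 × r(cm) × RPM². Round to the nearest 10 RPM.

RCF_original = 1.118 × 10⁻⁵ × 14.1 × (5400)² = 1.118 × 10⁻⁵ × 14.1 × 29,160,000 ≈ 4,596.7 × g
Target RCF = 0.5 × 4,596.7 ≈ 2,298.3 × g
Your rotor: r = 61 mm = 6.1 cm
2,298.3 = 1.118 × 10⁻⁵ × 6.1 × N²
N² = 2,298.3 / (6.8198 × 10⁻⁵) = 33,700,402
N ≈ √33,700,402 ≈ 5,805.2

5810 RPM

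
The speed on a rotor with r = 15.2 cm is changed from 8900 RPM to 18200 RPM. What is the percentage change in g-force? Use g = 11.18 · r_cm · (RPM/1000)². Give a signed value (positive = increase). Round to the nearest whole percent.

RCF ∝ N², so the ratio is (18200/8900)² = (2.044944)² = 4.1818.
Change = 4.1818 − 1 = +3.1818 → +318.2%.

+318%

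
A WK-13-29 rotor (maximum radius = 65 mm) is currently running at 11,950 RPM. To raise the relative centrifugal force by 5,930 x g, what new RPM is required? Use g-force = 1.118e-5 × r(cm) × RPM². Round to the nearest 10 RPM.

r = 65 mm = 6.5 cm
Current RCF = 1.118 × 10⁻⁵ × 6.5 × (11950)² = 1.118 × 10⁻⁵ × 6.5 × 142,802,500 ≈ 10,377.5 × g
Target RCF = 10,377.5 + 5,930 = 16,307.5 × g
N² = 16,307.5 / (7.267 × 10⁻⁵) = 224,404,844
N ≈ √224,404,844 ≈ 14,980.1

≈ 14980 RPM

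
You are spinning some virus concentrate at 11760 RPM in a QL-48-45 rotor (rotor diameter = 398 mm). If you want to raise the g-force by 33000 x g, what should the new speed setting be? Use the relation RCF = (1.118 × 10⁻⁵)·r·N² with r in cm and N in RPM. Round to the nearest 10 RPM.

r = 398 mm / 2 = 199 mm = 19.9 cm
Current RCF = 1.118 × 10⁻⁵ × 19.9 × (11760)² = 1.118 × 10⁻⁵ × 19.9 × 138,297,600 ≈ 30,768.7 × g
Target RCF = 30,768.7 + 33,000 = 63,768.7 × g
N² = 63,768.7 / (22.2482 × 10⁻⁵) = 286,624,086
N ≈ √286,624,086 ≈ 16,930.0

16930 RPM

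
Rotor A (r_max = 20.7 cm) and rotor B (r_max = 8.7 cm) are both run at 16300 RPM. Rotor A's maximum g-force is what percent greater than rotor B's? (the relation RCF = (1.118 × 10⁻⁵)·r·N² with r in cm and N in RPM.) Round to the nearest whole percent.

138%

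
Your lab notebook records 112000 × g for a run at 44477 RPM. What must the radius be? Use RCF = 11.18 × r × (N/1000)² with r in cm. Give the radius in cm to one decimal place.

RCF = 11.18 × r × (N/1000)²
112000 = 11.18 × r × (44.477)²
r = 112000 / (11.18 × 1978.203529) = 112000 / 22116.32 ≈ 5.064 cm

≈ 5.1 cm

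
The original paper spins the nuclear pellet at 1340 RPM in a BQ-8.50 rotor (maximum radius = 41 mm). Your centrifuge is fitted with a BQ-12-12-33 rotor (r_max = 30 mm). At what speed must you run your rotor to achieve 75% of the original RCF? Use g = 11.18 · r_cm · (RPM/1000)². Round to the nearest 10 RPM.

≈ 1360 RPM

Original rotor: r = 41 mm = 4.1 cm
RCF = 11.18 × r × (N/1000)²
RCF_original = 11.18 × 4.1 × (1.34)² = 11.18 × 4.1 × 1.7956 ≈ 82.3 × g
Target RCF = 0.75 × 82.3 ≈ 61.7 × g
Your rotor: r = 30 mm = 3.0 cm
61.7 = 11.18 × 3 × (N/1000)²
(N/1000)² = 61.7 / 33.54 = 1.839595
N = 1000 × √1.839595 ≈ 1,356.3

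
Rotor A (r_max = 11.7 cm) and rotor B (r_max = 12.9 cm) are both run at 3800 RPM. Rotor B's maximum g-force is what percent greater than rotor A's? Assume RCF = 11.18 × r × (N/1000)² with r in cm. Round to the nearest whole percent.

10%

At equal RPM, RCF scales linearly with r: ratio = 12.9 / 11.7 = 1.1026.
So rotor B delivers 10.3% more g-force.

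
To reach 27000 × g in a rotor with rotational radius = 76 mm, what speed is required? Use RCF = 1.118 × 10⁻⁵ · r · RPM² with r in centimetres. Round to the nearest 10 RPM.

r = 76 mm = 7.6 cm
27,000 = 1.118 × 10⁻⁵ × 7.6 × N²
N² = 27,000 / (8.4968 × 10⁻⁵) = 317,766,689
N ≈ √317,766,689 ≈ 17,826.0

N ≈ 17830 RPM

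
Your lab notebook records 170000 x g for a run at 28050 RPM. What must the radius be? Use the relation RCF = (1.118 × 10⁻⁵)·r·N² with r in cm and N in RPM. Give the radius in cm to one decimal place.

≈ 19.3 cm

170000 = 1.118 × 10⁻⁵ × r × (28050)²
r = 170000 / (1.118 × 10⁻⁵ × 786,802,500) = 170000 / 8796.452 ≈ 19.326 cm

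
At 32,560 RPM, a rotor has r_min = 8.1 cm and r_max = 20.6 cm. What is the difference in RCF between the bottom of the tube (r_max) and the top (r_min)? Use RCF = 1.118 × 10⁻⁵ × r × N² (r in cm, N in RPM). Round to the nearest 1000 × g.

RCF_max = 1.118 × 10⁻⁵ × 20.6 × (32560)² = 1.118 × 10⁻⁵ × 20.6 × 1,060,153,600 ≈ 244,161.9 × g
RCF_min = 1.118 × 10⁻⁵ × 8.1 × (32560)² = 1.118 × 10⁻⁵ × 8.1 × 1,060,153,600 ≈ 96,005.4 × g
ΔRCF = 244,161.9 − 96,005.4 = 148,156.5

148000 × g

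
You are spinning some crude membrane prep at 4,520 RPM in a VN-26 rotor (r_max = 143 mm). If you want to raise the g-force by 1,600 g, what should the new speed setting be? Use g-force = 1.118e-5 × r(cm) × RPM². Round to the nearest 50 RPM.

≈ 5500 RPM

r = 143 mm = 14.3 cm
Current RCF = 1.118 × 10⁻⁵ × 14.3 × (4520)² = 1.118 × 10⁻⁵ × 14.3 × 20,430,400 ≈ 3,266.3 × g
Target RCF = 3,266.3 + 1,600 = 4,866.3 × g
N² = 4,866.3 / (15.9874 × 10⁻⁵) = 30,438,345
N ≈ √30,438,345 ≈ 5,517.1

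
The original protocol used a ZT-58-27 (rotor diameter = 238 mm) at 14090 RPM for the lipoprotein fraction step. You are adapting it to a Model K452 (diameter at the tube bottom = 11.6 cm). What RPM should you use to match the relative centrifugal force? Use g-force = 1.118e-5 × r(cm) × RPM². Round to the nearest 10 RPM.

≈ 20180 RPM

Original rotor: r = 238 mm / 2 = 119 mm = 11.9 cm
RCF_original = 1.118 × 10⁻⁵ × 11.9 × (14090)² = 1.118 × 10⁻⁵ × 11.9 × 198,528,100 ≈ 26,412.6 × g
Your rotor: r = 11.6 / 2 = 5.8 cm
26,412.6 = 1.118 × 10⁻⁵ × 5.8 × N²
N² = 26,412.6 / (6.4844 × 10⁻⁵) = 407,325,273
N ≈ √407,325,273 ≈ 20,182.3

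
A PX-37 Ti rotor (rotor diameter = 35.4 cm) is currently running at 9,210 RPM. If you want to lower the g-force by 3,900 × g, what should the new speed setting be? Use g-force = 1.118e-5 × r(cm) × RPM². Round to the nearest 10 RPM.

≈ 8070 RPM

r = 35.4 / 2 = 17.7 cm
Current RCF = 1.118 × 10⁻⁵ × 17.7 × (9210)² = 1.118 × 10⁻⁵ × 17.7 × 84,824,100 ≈ 16,785.5 × g
Target RCF = 16,785.5 − 3,900 = 12,885.5 × g
N² = 12,885.5 / (19.7886 × 10⁻⁵) = 65,115,774
N ≈ √65,115,774 ≈ 8,069.4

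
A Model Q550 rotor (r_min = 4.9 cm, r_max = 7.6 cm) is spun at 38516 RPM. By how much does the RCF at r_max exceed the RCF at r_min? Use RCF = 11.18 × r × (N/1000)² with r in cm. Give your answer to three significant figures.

ΔRCF = 11.18 × (r_max − r_min) × (N/1000)² = 11.18 × 2.7 × 1,483.482256 ≈ 44,780.4

≈ 44800 g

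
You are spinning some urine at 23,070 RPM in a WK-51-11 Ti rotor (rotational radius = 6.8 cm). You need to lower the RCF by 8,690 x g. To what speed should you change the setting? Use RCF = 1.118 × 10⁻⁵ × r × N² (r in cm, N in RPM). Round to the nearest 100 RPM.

20400 RPM

Current RCF = 1.118 × 10⁻⁵ × 6.8 × (23070)² = 1.118 × 10⁻⁵ × 6.8 × 532,224,900 ≈ 40,461.9 × g
Target RCF = 40,461.9 − 8,690 = 31,771.9 × g
N² = 31,771.9 / (7.6024 × 10⁻⁵) = 417,919,341
N ≈ √417,919,341 ≈ 20,443.1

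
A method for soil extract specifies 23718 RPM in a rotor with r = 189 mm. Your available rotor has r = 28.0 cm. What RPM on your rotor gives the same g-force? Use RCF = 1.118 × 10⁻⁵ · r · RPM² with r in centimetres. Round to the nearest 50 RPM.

19500 RPM

Original rotor: r = 189 mm = 18.9 cm
RCF_original = 1.118 × 10⁻⁵ × 18.9 × (23718)² = 1.118 × 10⁻⁵ × 18.9 × 562,543,524 ≈ 118,866.6 × g
118,866.6 = 1.118 × 10⁻⁵ × 28 × N²
N² = 118,866.6 / (31.304 × 10⁻⁵) = 379,716,969
N ≈ √379,716,969 ≈ 19,486.3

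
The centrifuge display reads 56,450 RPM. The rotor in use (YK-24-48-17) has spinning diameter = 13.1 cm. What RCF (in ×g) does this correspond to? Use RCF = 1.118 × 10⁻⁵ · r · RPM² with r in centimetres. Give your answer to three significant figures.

RCF ≈ 233000 ×g

r = 13.1 / 2 = 6.55 cm
RCF = 1.118 × 10⁻⁵ × 6.55 × (56450)² = 1.118 × 10⁻⁵ × 6.55 × 3,186,602,500 ≈ 233,351.7 × g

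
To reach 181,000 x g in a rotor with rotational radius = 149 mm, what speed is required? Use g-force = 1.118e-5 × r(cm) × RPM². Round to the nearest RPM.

≈ 32963 RPM

r = 149 mm = 14.9 cm
RCF = 1.118 × 10⁻⁵ × r × N²
181,000 = 1.118 × 10⁻⁵ × 14.9 × N²
N² = 181,000 / (16.6582 × 10⁻⁵) = 1,086,551,968
N ≈ √1,086,551,968 ≈ 32,962.9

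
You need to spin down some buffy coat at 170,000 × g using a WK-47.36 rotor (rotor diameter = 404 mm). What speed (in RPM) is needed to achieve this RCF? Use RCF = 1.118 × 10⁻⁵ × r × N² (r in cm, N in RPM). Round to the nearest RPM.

r = 404 mm / 2 = 202 mm = 20.2 cm
RCF = 1.118 × 10⁻⁵ × r × N²
170,000 = 1.118 × 10⁻⁵ × 20.2 × N²
N² = 170,000 / (22.5836 × 10⁻⁵) = 752,758,639
N ≈ √752,758,639 ≈ 27,436.4

≈ 27436 RPM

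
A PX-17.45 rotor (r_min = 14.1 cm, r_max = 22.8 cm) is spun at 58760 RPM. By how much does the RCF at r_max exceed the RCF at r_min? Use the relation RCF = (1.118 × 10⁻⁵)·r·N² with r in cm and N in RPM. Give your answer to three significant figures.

336000 ×g

ΔRCF = 1.118 × 10⁻⁵ × (r_max − r_min) × N² = 1.118 × 10⁻⁵ × 8.7 × 3,452,737,600 ≈ 335,834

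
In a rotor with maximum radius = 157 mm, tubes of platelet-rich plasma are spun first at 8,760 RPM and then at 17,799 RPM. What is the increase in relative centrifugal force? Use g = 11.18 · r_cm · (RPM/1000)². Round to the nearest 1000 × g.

≈ 42000 × g

r = 157 mm = 15.7 cm
RCF₁ = 11.18 × 15.7 × (8.76)² = 11.18 × 15.7 × 76.7376 ≈ 13,469.4 × g
RCF₂ = 11.18 × 15.7 × (17.799)² = 11.18 × 15.7 × 316.804401 ≈ 55,607.4 × g
Increase = 55,607.4 − 13,469.4 = 42,138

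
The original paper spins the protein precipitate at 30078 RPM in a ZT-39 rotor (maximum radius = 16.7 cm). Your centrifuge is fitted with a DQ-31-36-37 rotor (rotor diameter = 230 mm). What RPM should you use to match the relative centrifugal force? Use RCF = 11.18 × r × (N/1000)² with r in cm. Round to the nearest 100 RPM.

36200 RPM

RCF_original = 11.18 × 16.7 × (30.078)² = 11.18 × 16.7 × 904.686084 ≈ 168,910.3 × g
Your rotor: r = 230 mm / 2 = 115 mm = 11.5 cm
168,910.3 = 11.18 × 11.5 × (N/1000)²
(N/1000)² = 168,910.3 / 128.57 = 1313.761
N = 1000 × √1313.761 ≈ 36,245.8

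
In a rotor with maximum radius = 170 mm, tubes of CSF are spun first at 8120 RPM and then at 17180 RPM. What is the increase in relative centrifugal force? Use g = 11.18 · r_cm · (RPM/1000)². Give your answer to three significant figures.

≈ 43600 ×g

r = 170 mm = 17.0 cm
RCF₁ = 11.18 × 17 × (8.12)² = 11.18 × 17 × 65.9344 ≈ 12,531.5 × g
RCF₂ = 11.18 × 17 × (17.18)² = 11.18 × 17 × 295.1524 ≈ 56,096.7 × g
Increase = 56,096.7 − 12,531.5 = 43,565.2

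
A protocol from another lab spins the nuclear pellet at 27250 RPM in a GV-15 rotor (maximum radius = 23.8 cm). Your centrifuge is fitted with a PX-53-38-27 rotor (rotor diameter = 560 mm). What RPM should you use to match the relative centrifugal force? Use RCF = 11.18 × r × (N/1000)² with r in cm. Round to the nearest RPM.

25123 RPM

RCF_original = 11.18 × 23.8 × (27.25)² = 11.18 × 23.8 × 742.5625 ≈ 197,584 × g
Your rotor: r = 560 mm / 2 = 280 mm = 28 cm
197,584 = 11.18 × 28 × (N/1000)²
(N/1000)² = 197,584 / 313.04 = 631.1781
N = 1000 × √631.1781 ≈ 25,123.3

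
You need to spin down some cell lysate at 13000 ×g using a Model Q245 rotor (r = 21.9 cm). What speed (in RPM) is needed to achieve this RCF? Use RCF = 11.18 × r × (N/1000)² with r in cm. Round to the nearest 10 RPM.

≈ 7290 RPM

13,000 = 11.18 × 21.9 × (N/1000)²
(N/1000)² = 13,000 / 244.842 = 53.09547
N = 1000 × √53.09547 ≈ 7,286.7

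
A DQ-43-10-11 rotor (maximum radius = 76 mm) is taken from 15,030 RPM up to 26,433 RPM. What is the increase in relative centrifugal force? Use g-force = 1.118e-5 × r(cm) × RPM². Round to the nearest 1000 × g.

r = 76 mm = 7.6 cm
RCF₁ = 1.118 × 10⁻⁵ × 7.6 × (15030)² = 1.118 × 10⁻⁵ × 7.6 × 225,900,900 ≈ 19,194.3 × g
RCF₂ = 1.118 × 10⁻⁵ × 7.6 × (26433)² = 1.118 × 10⁻⁵ × 7.6 × 698,703,489 ≈ 59,367.4 × g
Increase = 59,367.4 − 19,194.3 = 40,173.1

≈ 40000 x g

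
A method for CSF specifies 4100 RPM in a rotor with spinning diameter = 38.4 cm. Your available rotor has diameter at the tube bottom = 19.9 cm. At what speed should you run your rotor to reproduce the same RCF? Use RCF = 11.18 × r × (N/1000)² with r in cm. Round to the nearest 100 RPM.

≈ 5700 RPM

Original rotor: r = 38.4 / 2 = 19.2 cm
RCF = 11.18 × r × (N/1000)²
RCF_original = 11.18 × 19.2 × (4.1)² = 11.18 × 19.2 × 16.81 ≈ 3,608.4 × g
Your rotor: r = 19.9 / 2 = 9.95 cm
3,608.4 = 11.18 × 9.95 × (N/1000)²
(N/1000)² = 3,608.4 / 111.241 = 32.43768
N = 1000 × √32.43768 ≈ 5,695.4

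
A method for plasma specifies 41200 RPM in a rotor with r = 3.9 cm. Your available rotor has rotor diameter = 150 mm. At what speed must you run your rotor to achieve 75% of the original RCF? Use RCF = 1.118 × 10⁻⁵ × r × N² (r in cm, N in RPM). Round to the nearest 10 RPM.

RCF_original = 1.118 × 10⁻⁵ × 3.9 × (41200)² = 1.118 × 10⁻⁵ × 3.9 × 1,697,440,000 ≈ 74,011.8 × g
Target RCF = 0.75 × 74,011.8 ≈ 55,508.9 × g
Your rotor: r = 150 mm / 2 = 75 mm = 7.5 cm
55,508.9 = 1.118 × 10⁻⁵ × 7.5 × N²
N² = 55,508.9 / (8.385 × 10⁻⁵) = 662,002,385
N ≈ √662,002,385 ≈ 25,729.4

25730 RPM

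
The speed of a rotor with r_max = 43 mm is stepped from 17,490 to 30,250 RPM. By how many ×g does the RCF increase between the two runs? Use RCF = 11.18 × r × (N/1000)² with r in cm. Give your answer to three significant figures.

29300 ×g

r = 43 mm = 4.3 cm
RCF₁ = 11.18 × 4.3 × (17.49)² = 11.18 × 4.3 × 305.9001 ≈ 14,705.8 × g
RCF₂ = 11.18 × 4.3 × (30.25)² = 11.18 × 4.3 × 915.0625 ≈ 43,990.7 × g
Increase = 43,990.7 − 14,705.8 = 29,284.9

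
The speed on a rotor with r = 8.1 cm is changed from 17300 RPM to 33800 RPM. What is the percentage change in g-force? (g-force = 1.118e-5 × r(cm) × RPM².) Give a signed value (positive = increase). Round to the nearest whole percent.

+282%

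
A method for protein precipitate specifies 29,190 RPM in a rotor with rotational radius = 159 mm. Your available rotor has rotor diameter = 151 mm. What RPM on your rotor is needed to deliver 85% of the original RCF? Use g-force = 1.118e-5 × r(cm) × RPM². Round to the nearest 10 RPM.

Original rotor: r = 159 mm = 15.9 cm
RCF_original = 1.118 × 10⁻⁵ × 15.9 × (29190)² = 1.118 × 10⁻⁵ × 15.9 × 852,056,100 ≈ 151,463.2 × g
Target RCF = 0.85 × 151,463.2 ≈ 128,743.7 × g
Your rotor: r = 151 mm / 2 = 75.5 mm = 7.55 cm
128,743.7 = 1.118 × 10⁻⁵ × 7.55 × N²
N² = 128,743.7 / (8.4409 × 10⁻⁵) = 1,525,236,645
N ≈ √1,525,236,645 ≈ 39,054.3

39050 RPM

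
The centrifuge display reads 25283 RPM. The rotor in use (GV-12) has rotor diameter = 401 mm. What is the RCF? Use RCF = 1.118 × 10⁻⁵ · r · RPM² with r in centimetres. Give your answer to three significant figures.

r = 401 mm / 2 = 200.5 mm = 20.05 cm
RCF = 1.118 × 10⁻⁵ × 20.05 × (25283)² = 1.118 × 10⁻⁵ × 20.05 × 639,230,089 ≈ 143,289.2 × g

143000 × g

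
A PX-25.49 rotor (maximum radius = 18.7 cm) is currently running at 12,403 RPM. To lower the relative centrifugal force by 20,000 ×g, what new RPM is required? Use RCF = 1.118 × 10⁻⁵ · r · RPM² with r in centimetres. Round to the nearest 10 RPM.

N₂ ≈ 7630 RPM

Current RCF = 1.118 × 10⁻⁵ × 18.7 × (12403)² = 1.118 × 10⁻⁵ × 18.7 × 153,834,409 ≈ 32,161.5 × g
Target RCF = 32,161.5 − 20,000 = 12,161.5 × g
N² = 12,161.5 / (20.9066 × 10⁻⁵) = 58,170,626
N ≈ √58,170,626 ≈ 7,627.0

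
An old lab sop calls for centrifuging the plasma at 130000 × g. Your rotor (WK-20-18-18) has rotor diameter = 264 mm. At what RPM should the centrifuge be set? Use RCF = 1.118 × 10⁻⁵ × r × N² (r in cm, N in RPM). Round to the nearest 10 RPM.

≈ 29680 RPM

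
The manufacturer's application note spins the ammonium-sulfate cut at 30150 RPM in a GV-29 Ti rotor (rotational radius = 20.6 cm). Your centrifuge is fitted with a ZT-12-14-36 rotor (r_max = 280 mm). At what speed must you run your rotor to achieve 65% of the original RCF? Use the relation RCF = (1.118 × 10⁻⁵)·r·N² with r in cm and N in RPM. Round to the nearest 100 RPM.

≈ 20800 RPM

RCF_original = 1.118 × 10⁻⁵ × 20.6 × (30150)² = 1.118 × 10⁻⁵ × 20.6 × 909,022,500 ≈ 209,355.2 × g
Target RCF = 0.65 × 209,355.2 ≈ 136,080.9 × g
Your rotor: r = 280 mm = 28.0 cm
136,080.9 = 1.118 × 10⁻⁵ × 28 × N²
N² = 136,080.9 / (31.304 × 10⁻⁵) = 434,707,705
N ≈ √434,707,705 ≈ 20,849.6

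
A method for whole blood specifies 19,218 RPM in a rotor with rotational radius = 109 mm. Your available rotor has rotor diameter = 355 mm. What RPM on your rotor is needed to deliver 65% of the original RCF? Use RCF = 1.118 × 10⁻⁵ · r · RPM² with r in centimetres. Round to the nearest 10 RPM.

Original rotor: r = 109 mm = 10.9 cm
RCF = 1.118 × 10⁻⁵ × r × N²
RCF_original = 1.118 × 10⁻⁵ × 10.9 × (19218)² = 1.118 × 10⁻⁵ × 10.9 × 369,331,524 ≈ 45,007.5 × g
Target RCF = 0.65 × 45,007.5 ≈ 29,254.9 × g
Your rotor: r = 355 mm / 2 = 177.5 mm = 17.75 cm
29,254.9 = 1.118 × 10⁻⁵ × 17.75 × N²
N² = 29,254.9 / (19.8445 × 10⁻⁵) = 147,420,696
N ≈ √147,420,696 ≈ 12,141.7

≈ 12140 RPM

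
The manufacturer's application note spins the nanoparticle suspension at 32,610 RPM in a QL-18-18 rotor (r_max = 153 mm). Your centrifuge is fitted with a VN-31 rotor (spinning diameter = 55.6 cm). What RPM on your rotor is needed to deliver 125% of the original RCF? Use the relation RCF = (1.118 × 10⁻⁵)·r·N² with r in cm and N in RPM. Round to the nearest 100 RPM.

≈ 27000 RPM

Original rotor: r = 153 mm = 15.3 cm
RCF = 1.118 × 10⁻⁵ × r × N²
RCF_original = 1.118 × 10⁻⁵ × 15.3 × (32610)² = 1.118 × 10⁻⁵ × 15.3 × 1,063,412,100 ≈ 181,900.9 × g
Target RCF = 1.25 × 181,900.9 ≈ 227,376.1 × g
Your rotor: r = 55.6 / 2 = 27.8 cm
227,376.1 = 1.118 × 10⁻⁵ × 27.8 × N²
N² = 227,376.1 / (31.0804 × 10⁻⁵) = 731,573,918
N ≈ √731,573,918 ≈ 27,047.6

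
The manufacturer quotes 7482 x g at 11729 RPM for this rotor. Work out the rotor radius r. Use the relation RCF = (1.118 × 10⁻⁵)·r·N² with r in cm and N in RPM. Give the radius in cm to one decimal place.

4.9 cm

7482 = 1.118 × 10⁻⁵ × r × (11729)²
r = 7482 / (1.118 × 10⁻⁵ × 137,569,441) = 7482 / 1538.026 ≈ 4.865 cm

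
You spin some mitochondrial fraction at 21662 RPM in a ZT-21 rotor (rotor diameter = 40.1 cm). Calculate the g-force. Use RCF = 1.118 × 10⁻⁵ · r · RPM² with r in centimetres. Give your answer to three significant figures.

RCF ≈ 105000 ×g

r = 40.1 / 2 = 20.05 cm
RCF = 1.118 × 10⁻⁵ × 20.05 × (21662)² = 1.118 × 10⁻⁵ × 20.05 × 469,242,244 ≈ 105,184.9 × g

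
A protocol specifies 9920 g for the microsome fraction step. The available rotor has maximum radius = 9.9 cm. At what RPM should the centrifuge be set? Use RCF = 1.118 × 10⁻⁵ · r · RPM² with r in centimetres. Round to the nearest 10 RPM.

9,920 = 1.118 × 10⁻⁵ × 9.9 × N²
N² = 9,920 / (11.0682 × 10⁻⁵) = 89,626,136
N ≈ √89,626,136 ≈ 9,467.1

≈ 9470 RPM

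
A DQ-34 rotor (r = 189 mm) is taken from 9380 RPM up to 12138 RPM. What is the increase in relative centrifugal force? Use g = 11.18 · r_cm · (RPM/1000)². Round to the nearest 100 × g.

r = 189 mm = 18.9 cm
RCF₁ = 11.18 × 18.9 × (9.38)² = 11.18 × 18.9 × 87.9844 ≈ 18,591.3 × g
RCF₂ = 11.18 × 18.9 × (12.138)² = 11.18 × 18.9 × 147.331044 ≈ 31,131.3 × g
Increase = 31,131.3 − 18,591.3 = 12,540

≈ 12500 ×g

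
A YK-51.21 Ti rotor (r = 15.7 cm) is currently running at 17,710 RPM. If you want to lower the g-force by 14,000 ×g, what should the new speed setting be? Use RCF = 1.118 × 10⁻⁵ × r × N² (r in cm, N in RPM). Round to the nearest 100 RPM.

Current RCF = 1.118 × 10⁻⁵ × 15.7 × (17710)² = 1.118 × 10⁻⁵ × 15.7 × 313,644,100 ≈ 55,052.7 × g
Target RCF = 55,052.7 − 14,000 = 41,052.7 × g
N² = 41,052.7 / (17.5526 × 10⁻⁵) = 233,883,869
N ≈ √233,883,869 ≈ 15,293.3

≈ 15300 RPM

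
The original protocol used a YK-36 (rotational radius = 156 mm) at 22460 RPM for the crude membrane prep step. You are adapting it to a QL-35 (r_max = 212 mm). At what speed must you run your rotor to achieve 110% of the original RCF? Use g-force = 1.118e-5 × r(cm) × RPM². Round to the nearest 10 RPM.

Original rotor: r = 156 mm = 15.6 cm
RCF_original = 1.118 × 10⁻⁵ × 15.6 × (22460)² = 1.118 × 10⁻⁵ × 15.6 × 504,451,600 ≈ 87,980.4 × g
Target RCF = 1.1 × 87,980.4 ≈ 96,778.4 × g
Your rotor: r = 212 mm = 21.2 cm
96,778.4 = 1.118 × 10⁻⁵ × 21.2 × N²
N² = 96,778.4 / (23.7016 × 10⁻⁵) = 408,320,113
N ≈ √408,320,113 ≈ 20,206.9

20210 RPM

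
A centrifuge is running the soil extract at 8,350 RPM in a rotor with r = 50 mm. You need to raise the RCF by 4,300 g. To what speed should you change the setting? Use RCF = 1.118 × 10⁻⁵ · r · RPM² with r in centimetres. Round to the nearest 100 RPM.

N₂ ≈ 12100 RPM

r = 50 mm = 5.0 cm
Current RCF = 1.118 × 10⁻⁵ × 5 × (8350)² = 1.118 × 10⁻⁵ × 5 × 69,722,500 ≈ 3,897.5 × g
Target RCF = 3,897.5 + 4,300 = 8,197.5 × g
N² = 8,197.5 / (5.59 × 10⁻⁵) = 146,645,796
N ≈ √146,645,796 ≈ 12,109.7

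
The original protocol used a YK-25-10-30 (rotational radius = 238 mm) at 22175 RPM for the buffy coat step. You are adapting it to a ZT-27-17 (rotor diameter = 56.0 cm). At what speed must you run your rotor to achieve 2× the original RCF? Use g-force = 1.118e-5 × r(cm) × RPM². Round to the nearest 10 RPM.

≈ 28910 RPM

Original rotor: r = 238 mm = 23.8 cm
RCF_original = 1.118 × 10⁻⁵ × 23.8 × (22175)² = 1.118 × 10⁻⁵ × 23.8 × 491,730,625 ≈ 130,841.7 × g
Target RCF = 2 × 130,841.7 ≈ 261,683.4 × g
Your rotor: r = 56.0 / 2 = 28 cm
261,683.4 = 1.118 × 10⁻⁵ × 28 × N²
N² = 261,683.4 / (31.304 × 10⁻⁵) = 835,942,372
N ≈ √835,942,372 ≈ 28,912.7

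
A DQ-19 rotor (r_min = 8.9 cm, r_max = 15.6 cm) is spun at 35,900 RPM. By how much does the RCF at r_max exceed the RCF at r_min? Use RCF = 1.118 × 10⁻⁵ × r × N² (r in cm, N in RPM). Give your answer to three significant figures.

RCF_max = 1.118 × 10⁻⁵ × 15.6 × (35900)² = 1.118 × 10⁻⁵ × 15.6 × 1,288,810,000 ≈ 224,778.8 × g
RCF_min = 1.118 × 10⁻⁵ × 8.9 × (35900)² = 1.118 × 10⁻⁵ × 8.9 × 1,288,810,000 ≈ 128,239.2 × g
ΔRCF = 224,778.8 − 128,239.2 = 96,539.6

ΔRCF ≈ 96500 × g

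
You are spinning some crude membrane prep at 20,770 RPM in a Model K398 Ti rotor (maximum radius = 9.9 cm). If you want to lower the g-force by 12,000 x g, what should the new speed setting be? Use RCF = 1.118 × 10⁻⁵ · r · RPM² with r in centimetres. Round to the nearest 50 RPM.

N₂ ≈ 17950 RPM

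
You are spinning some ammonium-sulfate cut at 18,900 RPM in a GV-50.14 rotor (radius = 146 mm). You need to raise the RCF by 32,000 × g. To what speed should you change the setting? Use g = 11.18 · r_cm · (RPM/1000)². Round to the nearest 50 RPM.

23500 RPM

r = 146 mm = 14.6 cm
Current RCF = 11.18 × 14.6 × (18.9)² = 11.18 × 14.6 × 357.21 ≈ 58,306.7 × g
Target RCF = 58,306.7 + 32,000 = 90,306.7 × g
(N/1000)² = 90,306.7 / 163.228 = 553.255
N = 1000 × √553.255 ≈ 23,521.4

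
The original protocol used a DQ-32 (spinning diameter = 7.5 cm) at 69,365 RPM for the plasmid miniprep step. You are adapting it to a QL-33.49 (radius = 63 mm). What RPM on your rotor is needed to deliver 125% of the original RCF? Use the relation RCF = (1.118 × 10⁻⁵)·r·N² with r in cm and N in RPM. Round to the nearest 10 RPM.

59830 RPM

Original rotor: r = 7.5 / 2 = 3.75 cm
RCF = 1.118 × 10⁻⁵ × r × N²
RCF_original = 1.118 × 10⁻⁵ × 3.75 × (69365)² = 1.118 × 10⁻⁵ × 3.75 × 4,811,503,225 ≈ 201,722.3 × g
Target RCF = 1.25 × 201,722.3 ≈ 252,152.9 × g
Your rotor: r = 63 mm = 6.3 cm
252,152.9 = 1.118 × 10⁻⁵ × 6.3 × N²
N² = 252,152.9 / (7.0434 × 10⁻⁵) = 3,579,988,358
N ≈ √3,579,988,358 ≈ 59,833.0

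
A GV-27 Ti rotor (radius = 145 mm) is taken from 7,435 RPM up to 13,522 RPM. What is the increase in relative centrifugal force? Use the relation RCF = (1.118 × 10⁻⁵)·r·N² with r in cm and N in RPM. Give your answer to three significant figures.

20700 ×g

r = 145 mm = 14.5 cm
RCF₁ = 1.118 × 10⁻⁵ × 14.5 × (7435)² = 1.118 × 10⁻⁵ × 14.5 × 55,279,225 ≈ 8,961.3 × g
RCF₂ = 1.118 × 10⁻⁵ × 14.5 × (13522)² = 1.118 × 10⁻⁵ × 14.5 × 182,844,484 ≈ 29,640.9 × g
Increase = 29,640.9 − 8,961.3 = 20,679.6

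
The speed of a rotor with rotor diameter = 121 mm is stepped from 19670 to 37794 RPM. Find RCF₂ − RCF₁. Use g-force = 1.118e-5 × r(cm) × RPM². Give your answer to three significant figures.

≈ 70400 x g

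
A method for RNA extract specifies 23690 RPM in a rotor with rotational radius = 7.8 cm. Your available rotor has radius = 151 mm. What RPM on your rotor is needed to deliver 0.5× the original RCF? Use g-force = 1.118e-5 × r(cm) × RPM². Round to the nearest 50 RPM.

RCF_original = 1.118 × 10⁻⁵ × 7.8 × (23690)² = 1.118 × 10⁻⁵ × 7.8 × 561,216,100 ≈ 48,940.3 × g
Target RCF = 0.5 × 48,940.3 ≈ 24,470.2 × g
Your rotor: r = 151 mm = 15.1 cm
24,470.2 = 1.118 × 10⁻⁵ × 15.1 × N²
N² = 24,470.2 / (16.8818 × 10⁻⁵) = 144,950,183
N ≈ √144,950,183 ≈ 12,039.5

≈ 12050 RPM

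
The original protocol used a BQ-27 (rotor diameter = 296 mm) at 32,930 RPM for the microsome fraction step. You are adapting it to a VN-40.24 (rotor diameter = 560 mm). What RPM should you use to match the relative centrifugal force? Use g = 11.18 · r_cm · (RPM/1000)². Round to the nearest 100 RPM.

Original rotor: r = 296 mm / 2 = 148 mm = 14.8 cm
RCF_original = 11.18 × 14.8 × (32.93)² = 11.18 × 14.8 × 1,084.3849 ≈ 179,426.7 × g
Your rotor: r = 560 mm / 2 = 280 mm = 28 cm
179,426.7 = 11.18 × 28 × (N/1000)²
(N/1000)² = 179,426.7 / 313.04 = 573.175
N = 1000 × √573.175 ≈ 23,941.1

≈ 23900 RPM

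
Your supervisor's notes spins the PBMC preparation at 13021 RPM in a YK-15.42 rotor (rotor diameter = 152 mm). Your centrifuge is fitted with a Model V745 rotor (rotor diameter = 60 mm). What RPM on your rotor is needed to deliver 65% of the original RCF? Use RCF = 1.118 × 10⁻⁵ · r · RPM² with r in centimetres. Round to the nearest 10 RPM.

Original rotor: r = 152 mm / 2 = 76 mm = 7.6 cm
RCF_original = 1.118 × 10⁻⁵ × 7.6 × (13021)² = 1.118 × 10⁻⁵ × 7.6 × 169,546,441 ≈ 14,406 × g
Target RCF = 0.65 × 14,406 ≈ 9,363.9 × g
Your rotor: r = 60 mm / 2 = 30 mm = 3 cm
9,363.9 = 1.118 × 10⁻⁵ × 3 × N²
N² = 9,363.9 / (3.354 × 10⁻⁵) = 279,186,047
N ≈ √279,186,047 ≈ 16,708.9

≈ 16710 RPM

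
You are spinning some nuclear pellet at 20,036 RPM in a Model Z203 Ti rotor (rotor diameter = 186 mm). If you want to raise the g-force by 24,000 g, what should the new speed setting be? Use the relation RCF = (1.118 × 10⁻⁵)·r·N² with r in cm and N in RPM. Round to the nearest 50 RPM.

N₂ ≈ 25150 RPM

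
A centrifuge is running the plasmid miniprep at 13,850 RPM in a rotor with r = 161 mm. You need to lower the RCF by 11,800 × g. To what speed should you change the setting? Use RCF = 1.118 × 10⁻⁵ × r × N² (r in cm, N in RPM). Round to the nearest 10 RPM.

r = 161 mm = 16.1 cm
Current RCF = 1.118 × 10⁻⁵ × 16.1 × (13850)² = 1.118 × 10⁻⁵ × 16.1 × 191,822,500 ≈ 34,527.7 × g
Target RCF = 34,527.7 − 11,800 = 22,727.7 × g
N² = 22,727.7 / (17.9998 × 10⁻⁵) = 126,266,403
N ≈ √126,266,403 ≈ 11,236.8

11240 RPM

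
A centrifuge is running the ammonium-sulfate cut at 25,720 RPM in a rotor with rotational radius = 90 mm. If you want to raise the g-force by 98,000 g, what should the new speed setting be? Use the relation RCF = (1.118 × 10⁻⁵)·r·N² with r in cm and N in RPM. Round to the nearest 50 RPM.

40450 RPM

r = 90 mm = 9.0 cm
Current RCF = 1.118 × 10⁻⁵ × 9 × (25720)² = 1.118 × 10⁻⁵ × 9 × 661,518,400 ≈ 66,562 × g
Target RCF = 66,562 + 98,000 = 164,562 × g
N² = 164,562 / (10.062 × 10⁻⁵) = 1,635,480,024
N ≈ √1,635,480,024 ≈ 40,441.1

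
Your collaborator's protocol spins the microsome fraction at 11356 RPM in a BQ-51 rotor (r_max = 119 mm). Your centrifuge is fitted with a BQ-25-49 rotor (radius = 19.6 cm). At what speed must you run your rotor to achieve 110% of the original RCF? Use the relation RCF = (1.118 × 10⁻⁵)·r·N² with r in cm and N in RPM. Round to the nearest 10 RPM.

Original rotor: r = 119 mm = 11.9 cm
RCF_original = 1.118 × 10⁻⁵ × 11.9 × (11356)² = 1.118 × 10⁻⁵ × 11.9 × 128,958,736 ≈ 17,156.9 × g
Target RCF = 1.1 × 17,156.9 ≈ 18,872.6 × g
18,872.6 = 1.118 × 10⁻⁵ × 19.6 × N²
N² = 18,872.6 / (21.9128 × 10⁻⁵) = 86,125,917
N ≈ √86,125,917 ≈ 9,280.4

9280 RPM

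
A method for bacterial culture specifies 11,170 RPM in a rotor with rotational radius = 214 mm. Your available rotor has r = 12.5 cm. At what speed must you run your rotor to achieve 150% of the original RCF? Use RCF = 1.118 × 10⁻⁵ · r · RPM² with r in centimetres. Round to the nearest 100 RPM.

≈ 17900 RPM

Original rotor: r = 214 mm = 21.4 cm
RCF_original = 1.118 × 10⁻⁵ × 21.4 × (11170)² = 1.118 × 10⁻⁵ × 21.4 × 124,768,900 ≈ 29,851.2 × g
Target RCF = 1.5 × 29,851.2 ≈ 44,776.8 × g
44,776.8 = 1.118 × 10⁻⁵ × 12.5 × N²
N² = 44,776.8 / (13.975 × 10⁻⁵) = 320,406,440
N ≈ √320,406,440 ≈ 17,899.9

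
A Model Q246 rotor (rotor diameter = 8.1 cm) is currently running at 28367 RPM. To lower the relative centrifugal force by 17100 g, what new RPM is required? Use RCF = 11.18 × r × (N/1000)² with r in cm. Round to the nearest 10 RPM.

r = 8.1 / 2 = 4.05 cm
Current RCF = 11.18 × 4.05 × (28.367)² = 11.18 × 4.05 × 804.686689 ≈ 36,435.4 × g
Target RCF = 36,435.4 − 17,100 = 19,335.4 × g
(N/1000)² = 19,335.4 / 45.279 = 427.028
N = 1000 × √427.028 ≈ 20,664.7

20660 RPM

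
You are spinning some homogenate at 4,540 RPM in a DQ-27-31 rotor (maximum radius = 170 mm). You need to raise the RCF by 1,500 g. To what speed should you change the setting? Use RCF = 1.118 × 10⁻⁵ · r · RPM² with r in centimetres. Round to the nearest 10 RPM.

N₂ ≈ 5340 RPM

r = 170 mm = 17.0 cm
Current RCF = 1.118 × 10⁻⁵ × 17 × (4540)² = 1.118 × 10⁻⁵ × 17 × 20,611,600 ≈ 3,917.4 × g
Target RCF = 3,917.4 + 1,500 = 5,417.4 × g
N² = 5,417.4 / (19.006 × 10⁻⁵) = 28,503,630
N ≈ √28,503,630 ≈ 5,338.9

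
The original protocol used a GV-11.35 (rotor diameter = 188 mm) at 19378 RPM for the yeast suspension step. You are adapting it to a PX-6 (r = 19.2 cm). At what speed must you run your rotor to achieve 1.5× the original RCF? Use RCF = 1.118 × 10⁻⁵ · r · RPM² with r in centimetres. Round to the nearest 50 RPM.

≈ 16600 RPM

Original rotor: r = 188 mm / 2 = 94 mm = 9.4 cm
RCF = 1.118 × 10⁻⁵ × r × N²
RCF_original = 1.118 × 10⁻⁵ × 9.4 × (19378)² = 1.118 × 10⁻⁵ × 9.4 × 375,506,884 ≈ 39,462.8 × g
Target RCF = 1.5 × 39,462.8 ≈ 59,194.2 × g
59,194.2 = 1.118 × 10⁻⁵ × 19.2 × N²
N² = 59,194.2 / (21.4656 × 10⁻⁵) = 275,763,081
N ≈ √275,763,081 ≈ 16,606.1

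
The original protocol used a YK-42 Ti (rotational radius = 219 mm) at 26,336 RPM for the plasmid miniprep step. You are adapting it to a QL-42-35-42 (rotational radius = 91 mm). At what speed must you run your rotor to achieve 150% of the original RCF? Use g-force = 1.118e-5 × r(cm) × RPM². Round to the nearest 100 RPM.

50000 RPM

Original rotor: r = 219 mm = 21.9 cm
RCF = 1.118 × 10⁻⁵ × r × N²
RCF_original = 1.118 × 10⁻⁵ × 21.9 × (26336)² = 1.118 × 10⁻⁵ × 21.9 × 693,584,896 ≈ 169,818.7 × g
Target RCF = 1.5 × 169,818.7 ≈ 254,728.1 × g
Your rotor: r = 91 mm = 9.1 cm
254,728.1 = 1.118 × 10⁻⁵ × 9.1 × N²
N² = 254,728.1 / (10.1738 × 10⁻⁵) = 2,503,765,555
N ≈ √2,503,765,555 ≈ 50,037.6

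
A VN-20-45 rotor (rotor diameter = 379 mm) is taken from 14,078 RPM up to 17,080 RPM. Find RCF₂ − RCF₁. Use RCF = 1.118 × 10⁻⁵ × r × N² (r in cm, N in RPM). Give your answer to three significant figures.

r = 379 mm / 2 = 189.5 mm = 18.95 cm
RCF₁ = 1.118 × 10⁻⁵ × 18.95 × (14078)² = 1.118 × 10⁻⁵ × 18.95 × 198,190,084 ≈ 41,988.7 × g
RCF₂ = 1.118 × 10⁻⁵ × 18.95 × (17080)² = 1.118 × 10⁻⁵ × 18.95 × 291,726,400 ≈ 61,805.4 × g
Increase = 61,805.4 − 41,988.7 = 19,816.7

≈ 19800 × g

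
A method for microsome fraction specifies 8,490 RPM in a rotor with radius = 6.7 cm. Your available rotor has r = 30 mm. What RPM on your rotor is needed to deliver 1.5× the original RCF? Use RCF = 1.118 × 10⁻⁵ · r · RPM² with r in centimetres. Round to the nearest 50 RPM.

RCF_original = 1.118 × 10⁻⁵ × 6.7 × (8490)² = 1.118 × 10⁻⁵ × 6.7 × 72,080,100 ≈ 5,399.2 × g
Target RCF = 1.5 × 5,399.2 ≈ 8,098.8 × g
Your rotor: r = 30 mm = 3.0 cm
8,098.8 = 1.118 × 10⁻⁵ × 3 × N²
N² = 8,098.8 / (3.354 × 10⁻⁵) = 241,466,905
N ≈ √241,466,905 ≈ 15,539.2

15550 RPM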